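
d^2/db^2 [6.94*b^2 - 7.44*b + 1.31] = 13.8800000000000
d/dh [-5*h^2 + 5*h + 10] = 5 - 10*h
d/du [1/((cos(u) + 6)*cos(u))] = 2*(cos(u) + 3)*sin(u)/((cos(u) + 6)^2*cos(u)^2)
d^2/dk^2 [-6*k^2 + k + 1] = -12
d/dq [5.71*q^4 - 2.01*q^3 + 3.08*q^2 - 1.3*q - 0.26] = 22.84*q^3 - 6.03*q^2 + 6.16*q - 1.3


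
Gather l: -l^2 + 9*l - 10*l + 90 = -l^2 - l + 90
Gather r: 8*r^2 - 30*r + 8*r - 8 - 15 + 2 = 8*r^2 - 22*r - 21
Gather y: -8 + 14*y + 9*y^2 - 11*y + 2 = 9*y^2 + 3*y - 6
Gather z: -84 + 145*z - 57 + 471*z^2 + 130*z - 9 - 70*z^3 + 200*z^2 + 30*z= -70*z^3 + 671*z^2 + 305*z - 150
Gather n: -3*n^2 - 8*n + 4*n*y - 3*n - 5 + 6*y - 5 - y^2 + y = -3*n^2 + n*(4*y - 11) - y^2 + 7*y - 10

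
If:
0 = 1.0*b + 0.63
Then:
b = -0.63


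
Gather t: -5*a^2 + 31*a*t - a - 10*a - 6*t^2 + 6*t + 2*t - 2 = -5*a^2 - 11*a - 6*t^2 + t*(31*a + 8) - 2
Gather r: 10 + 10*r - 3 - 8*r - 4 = 2*r + 3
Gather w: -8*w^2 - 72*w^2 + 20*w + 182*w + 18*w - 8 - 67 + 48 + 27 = -80*w^2 + 220*w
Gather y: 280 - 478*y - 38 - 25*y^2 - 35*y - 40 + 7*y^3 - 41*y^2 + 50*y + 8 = 7*y^3 - 66*y^2 - 463*y + 210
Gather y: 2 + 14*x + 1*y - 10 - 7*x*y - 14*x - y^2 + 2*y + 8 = -y^2 + y*(3 - 7*x)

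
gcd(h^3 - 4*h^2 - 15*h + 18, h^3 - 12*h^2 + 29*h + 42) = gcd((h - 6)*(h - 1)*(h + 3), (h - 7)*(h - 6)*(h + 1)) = h - 6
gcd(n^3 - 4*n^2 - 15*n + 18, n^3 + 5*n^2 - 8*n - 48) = 1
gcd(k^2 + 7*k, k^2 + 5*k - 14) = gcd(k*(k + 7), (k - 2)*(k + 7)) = k + 7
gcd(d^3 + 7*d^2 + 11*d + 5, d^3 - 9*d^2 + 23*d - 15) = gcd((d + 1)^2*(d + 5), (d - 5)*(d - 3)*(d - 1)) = 1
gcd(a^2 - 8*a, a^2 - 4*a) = a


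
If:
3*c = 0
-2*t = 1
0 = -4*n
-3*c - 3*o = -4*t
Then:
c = 0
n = 0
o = -2/3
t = -1/2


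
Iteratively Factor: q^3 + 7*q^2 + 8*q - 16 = (q + 4)*(q^2 + 3*q - 4) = (q + 4)^2*(q - 1)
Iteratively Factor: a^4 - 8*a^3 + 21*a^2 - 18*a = (a)*(a^3 - 8*a^2 + 21*a - 18) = a*(a - 3)*(a^2 - 5*a + 6) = a*(a - 3)^2*(a - 2)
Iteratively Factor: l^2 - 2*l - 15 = (l - 5)*(l + 3)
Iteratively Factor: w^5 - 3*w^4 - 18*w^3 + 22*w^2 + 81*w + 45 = (w + 1)*(w^4 - 4*w^3 - 14*w^2 + 36*w + 45) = (w + 1)*(w + 3)*(w^3 - 7*w^2 + 7*w + 15) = (w + 1)^2*(w + 3)*(w^2 - 8*w + 15) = (w - 3)*(w + 1)^2*(w + 3)*(w - 5)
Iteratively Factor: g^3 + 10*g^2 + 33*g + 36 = (g + 3)*(g^2 + 7*g + 12) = (g + 3)*(g + 4)*(g + 3)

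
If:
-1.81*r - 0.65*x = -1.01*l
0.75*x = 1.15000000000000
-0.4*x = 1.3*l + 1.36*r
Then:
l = 0.07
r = -0.51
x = 1.53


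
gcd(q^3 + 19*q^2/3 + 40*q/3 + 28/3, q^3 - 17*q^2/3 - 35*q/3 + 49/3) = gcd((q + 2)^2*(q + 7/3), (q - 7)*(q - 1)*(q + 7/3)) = q + 7/3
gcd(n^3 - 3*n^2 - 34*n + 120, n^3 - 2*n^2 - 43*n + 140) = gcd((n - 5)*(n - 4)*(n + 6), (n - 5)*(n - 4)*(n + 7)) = n^2 - 9*n + 20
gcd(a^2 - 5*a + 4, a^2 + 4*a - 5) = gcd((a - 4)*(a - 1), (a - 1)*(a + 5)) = a - 1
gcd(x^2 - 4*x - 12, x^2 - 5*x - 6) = x - 6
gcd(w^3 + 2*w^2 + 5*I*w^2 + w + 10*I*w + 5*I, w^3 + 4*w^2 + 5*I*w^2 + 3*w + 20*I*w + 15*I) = w^2 + w*(1 + 5*I) + 5*I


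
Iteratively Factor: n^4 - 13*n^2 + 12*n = (n - 1)*(n^3 + n^2 - 12*n) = n*(n - 1)*(n^2 + n - 12) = n*(n - 1)*(n + 4)*(n - 3)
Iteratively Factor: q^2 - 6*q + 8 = (q - 4)*(q - 2)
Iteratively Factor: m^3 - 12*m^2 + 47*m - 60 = (m - 3)*(m^2 - 9*m + 20) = (m - 5)*(m - 3)*(m - 4)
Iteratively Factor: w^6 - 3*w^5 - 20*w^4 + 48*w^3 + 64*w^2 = (w + 4)*(w^5 - 7*w^4 + 8*w^3 + 16*w^2) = w*(w + 4)*(w^4 - 7*w^3 + 8*w^2 + 16*w) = w*(w - 4)*(w + 4)*(w^3 - 3*w^2 - 4*w) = w*(w - 4)*(w + 1)*(w + 4)*(w^2 - 4*w) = w^2*(w - 4)*(w + 1)*(w + 4)*(w - 4)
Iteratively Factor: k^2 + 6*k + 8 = (k + 2)*(k + 4)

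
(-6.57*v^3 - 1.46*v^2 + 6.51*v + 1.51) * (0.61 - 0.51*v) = 3.3507*v^4 - 3.2631*v^3 - 4.2107*v^2 + 3.201*v + 0.9211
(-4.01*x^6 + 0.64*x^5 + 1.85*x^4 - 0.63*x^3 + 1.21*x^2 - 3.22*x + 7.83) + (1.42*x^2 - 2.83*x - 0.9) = -4.01*x^6 + 0.64*x^5 + 1.85*x^4 - 0.63*x^3 + 2.63*x^2 - 6.05*x + 6.93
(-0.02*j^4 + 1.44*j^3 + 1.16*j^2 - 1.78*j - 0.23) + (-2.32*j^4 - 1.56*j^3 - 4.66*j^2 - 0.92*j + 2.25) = -2.34*j^4 - 0.12*j^3 - 3.5*j^2 - 2.7*j + 2.02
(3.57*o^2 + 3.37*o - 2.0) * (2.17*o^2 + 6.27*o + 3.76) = 7.7469*o^4 + 29.6968*o^3 + 30.2131*o^2 + 0.1312*o - 7.52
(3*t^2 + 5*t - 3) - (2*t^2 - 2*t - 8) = t^2 + 7*t + 5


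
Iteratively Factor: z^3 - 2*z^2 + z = (z)*(z^2 - 2*z + 1) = z*(z - 1)*(z - 1)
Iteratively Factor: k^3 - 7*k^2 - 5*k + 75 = (k + 3)*(k^2 - 10*k + 25) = (k - 5)*(k + 3)*(k - 5)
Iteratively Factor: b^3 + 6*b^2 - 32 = (b + 4)*(b^2 + 2*b - 8) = (b + 4)^2*(b - 2)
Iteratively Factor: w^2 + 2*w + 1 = (w + 1)*(w + 1)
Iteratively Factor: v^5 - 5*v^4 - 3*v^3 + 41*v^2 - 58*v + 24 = (v - 4)*(v^4 - v^3 - 7*v^2 + 13*v - 6) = (v - 4)*(v - 2)*(v^3 + v^2 - 5*v + 3) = (v - 4)*(v - 2)*(v - 1)*(v^2 + 2*v - 3) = (v - 4)*(v - 2)*(v - 1)*(v + 3)*(v - 1)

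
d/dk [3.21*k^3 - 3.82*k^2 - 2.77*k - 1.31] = 9.63*k^2 - 7.64*k - 2.77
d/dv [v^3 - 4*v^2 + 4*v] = 3*v^2 - 8*v + 4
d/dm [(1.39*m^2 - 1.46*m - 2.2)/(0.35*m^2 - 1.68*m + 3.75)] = (-1.8242*m^2 + 11.965*m - 9.171)/(0.1225*m^4 - 1.176*m^3 + 5.4474*m^2 - 12.6*m + 14.0625)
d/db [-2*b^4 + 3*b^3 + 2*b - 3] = -8*b^3 + 9*b^2 + 2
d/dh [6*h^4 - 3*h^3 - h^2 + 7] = h*(24*h^2 - 9*h - 2)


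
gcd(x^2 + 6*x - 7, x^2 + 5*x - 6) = x - 1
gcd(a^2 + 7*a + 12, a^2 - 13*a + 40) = 1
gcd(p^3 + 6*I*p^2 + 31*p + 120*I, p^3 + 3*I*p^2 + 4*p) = 1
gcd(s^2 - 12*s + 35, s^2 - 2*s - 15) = s - 5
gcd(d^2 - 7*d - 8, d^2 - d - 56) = d - 8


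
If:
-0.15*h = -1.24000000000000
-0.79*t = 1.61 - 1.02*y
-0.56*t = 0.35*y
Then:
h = 8.27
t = -0.66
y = 1.06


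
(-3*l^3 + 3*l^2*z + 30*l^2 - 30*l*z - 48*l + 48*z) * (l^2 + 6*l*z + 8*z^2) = -3*l^5 - 15*l^4*z + 30*l^4 - 6*l^3*z^2 + 150*l^3*z - 48*l^3 + 24*l^2*z^3 + 60*l^2*z^2 - 240*l^2*z - 240*l*z^3 - 96*l*z^2 + 384*z^3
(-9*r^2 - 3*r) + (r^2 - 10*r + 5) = -8*r^2 - 13*r + 5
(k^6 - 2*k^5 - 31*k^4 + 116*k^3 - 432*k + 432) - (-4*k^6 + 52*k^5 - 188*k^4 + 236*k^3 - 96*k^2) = 5*k^6 - 54*k^5 + 157*k^4 - 120*k^3 + 96*k^2 - 432*k + 432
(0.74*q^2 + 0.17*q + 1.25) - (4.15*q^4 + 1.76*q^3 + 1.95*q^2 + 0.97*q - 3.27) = -4.15*q^4 - 1.76*q^3 - 1.21*q^2 - 0.8*q + 4.52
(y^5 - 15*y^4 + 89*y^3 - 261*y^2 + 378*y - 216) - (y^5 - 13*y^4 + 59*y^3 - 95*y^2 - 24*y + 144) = -2*y^4 + 30*y^3 - 166*y^2 + 402*y - 360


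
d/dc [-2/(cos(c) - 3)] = -2*sin(c)/(cos(c) - 3)^2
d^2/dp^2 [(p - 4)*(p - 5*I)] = 2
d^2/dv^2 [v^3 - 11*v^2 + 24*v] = 6*v - 22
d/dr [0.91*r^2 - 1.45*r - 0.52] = 1.82*r - 1.45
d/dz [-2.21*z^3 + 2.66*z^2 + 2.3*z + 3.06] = -6.63*z^2 + 5.32*z + 2.3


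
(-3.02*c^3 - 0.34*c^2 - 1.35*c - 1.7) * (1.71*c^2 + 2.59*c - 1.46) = -5.1642*c^5 - 8.4032*c^4 + 1.2201*c^3 - 5.9071*c^2 - 2.432*c + 2.482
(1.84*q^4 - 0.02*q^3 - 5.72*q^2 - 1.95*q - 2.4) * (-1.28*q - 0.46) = -2.3552*q^5 - 0.8208*q^4 + 7.3308*q^3 + 5.1272*q^2 + 3.969*q + 1.104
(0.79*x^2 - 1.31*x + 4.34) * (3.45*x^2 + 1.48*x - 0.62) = 2.7255*x^4 - 3.3503*x^3 + 12.5444*x^2 + 7.2354*x - 2.6908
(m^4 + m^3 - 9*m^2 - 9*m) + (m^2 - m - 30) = m^4 + m^3 - 8*m^2 - 10*m - 30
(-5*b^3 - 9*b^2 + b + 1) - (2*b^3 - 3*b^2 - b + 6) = -7*b^3 - 6*b^2 + 2*b - 5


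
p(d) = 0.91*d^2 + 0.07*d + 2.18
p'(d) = 1.82*d + 0.07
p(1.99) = 5.92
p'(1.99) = 3.69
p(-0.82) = 2.73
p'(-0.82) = -1.42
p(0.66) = 2.62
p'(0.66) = 1.27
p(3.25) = 12.02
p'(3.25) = 5.98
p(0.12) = 2.20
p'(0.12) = 0.29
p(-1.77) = 4.91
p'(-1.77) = -3.15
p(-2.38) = 7.17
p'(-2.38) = -4.26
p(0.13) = 2.20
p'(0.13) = 0.31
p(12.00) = 134.06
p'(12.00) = 21.91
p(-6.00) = 34.52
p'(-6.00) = -10.85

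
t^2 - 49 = (t - 7)*(t + 7)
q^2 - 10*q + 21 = (q - 7)*(q - 3)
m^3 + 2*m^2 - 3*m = m*(m - 1)*(m + 3)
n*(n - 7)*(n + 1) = n^3 - 6*n^2 - 7*n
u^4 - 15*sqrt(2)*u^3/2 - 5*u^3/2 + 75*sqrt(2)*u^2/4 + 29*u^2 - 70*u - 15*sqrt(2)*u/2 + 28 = (u - 2)*(u - 1/2)*(u - 4*sqrt(2))*(u - 7*sqrt(2)/2)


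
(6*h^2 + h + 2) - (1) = 6*h^2 + h + 1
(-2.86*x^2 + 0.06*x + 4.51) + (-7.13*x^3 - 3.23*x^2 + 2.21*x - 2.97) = -7.13*x^3 - 6.09*x^2 + 2.27*x + 1.54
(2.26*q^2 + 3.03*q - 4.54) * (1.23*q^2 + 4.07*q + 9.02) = 2.7798*q^4 + 12.9251*q^3 + 27.1331*q^2 + 8.85279999999999*q - 40.9508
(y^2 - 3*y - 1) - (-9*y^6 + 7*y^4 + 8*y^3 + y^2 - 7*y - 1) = 9*y^6 - 7*y^4 - 8*y^3 + 4*y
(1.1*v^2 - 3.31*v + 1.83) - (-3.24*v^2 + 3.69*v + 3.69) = 4.34*v^2 - 7.0*v - 1.86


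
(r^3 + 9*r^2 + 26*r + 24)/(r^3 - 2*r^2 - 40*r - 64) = (r + 3)/(r - 8)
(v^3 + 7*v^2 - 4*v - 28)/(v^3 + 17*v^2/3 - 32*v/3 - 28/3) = 3*(v + 2)/(3*v + 2)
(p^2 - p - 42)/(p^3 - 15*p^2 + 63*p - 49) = (p + 6)/(p^2 - 8*p + 7)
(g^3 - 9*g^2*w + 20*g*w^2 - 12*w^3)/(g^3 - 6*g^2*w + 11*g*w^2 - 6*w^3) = (-g + 6*w)/(-g + 3*w)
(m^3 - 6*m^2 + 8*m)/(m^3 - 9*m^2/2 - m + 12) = 2*m/(2*m + 3)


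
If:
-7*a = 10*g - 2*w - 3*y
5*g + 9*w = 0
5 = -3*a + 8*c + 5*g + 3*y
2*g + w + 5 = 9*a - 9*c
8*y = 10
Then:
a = 15985/9572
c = 11765/9572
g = -1710/2393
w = 950/2393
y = 5/4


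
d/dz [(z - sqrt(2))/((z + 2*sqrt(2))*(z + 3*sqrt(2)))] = (-z^2 + 2*sqrt(2)*z + 22)/(z^4 + 10*sqrt(2)*z^3 + 74*z^2 + 120*sqrt(2)*z + 144)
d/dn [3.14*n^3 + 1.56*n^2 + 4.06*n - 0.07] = 9.42*n^2 + 3.12*n + 4.06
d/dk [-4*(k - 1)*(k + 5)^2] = 12*(-k - 1)*(k + 5)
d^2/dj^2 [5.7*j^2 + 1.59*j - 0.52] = 11.4000000000000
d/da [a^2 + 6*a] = 2*a + 6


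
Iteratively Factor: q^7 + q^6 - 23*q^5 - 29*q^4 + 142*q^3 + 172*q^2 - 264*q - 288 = (q - 2)*(q^6 + 3*q^5 - 17*q^4 - 63*q^3 + 16*q^2 + 204*q + 144) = (q - 2)^2*(q^5 + 5*q^4 - 7*q^3 - 77*q^2 - 138*q - 72) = (q - 2)^2*(q + 3)*(q^4 + 2*q^3 - 13*q^2 - 38*q - 24) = (q - 2)^2*(q + 3)^2*(q^3 - q^2 - 10*q - 8) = (q - 2)^2*(q + 2)*(q + 3)^2*(q^2 - 3*q - 4) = (q - 4)*(q - 2)^2*(q + 2)*(q + 3)^2*(q + 1)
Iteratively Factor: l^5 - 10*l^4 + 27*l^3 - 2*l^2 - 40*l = (l)*(l^4 - 10*l^3 + 27*l^2 - 2*l - 40) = l*(l - 2)*(l^3 - 8*l^2 + 11*l + 20) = l*(l - 4)*(l - 2)*(l^2 - 4*l - 5) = l*(l - 5)*(l - 4)*(l - 2)*(l + 1)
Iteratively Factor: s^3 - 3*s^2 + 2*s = (s - 2)*(s^2 - s) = (s - 2)*(s - 1)*(s)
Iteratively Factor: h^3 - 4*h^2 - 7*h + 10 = (h - 1)*(h^2 - 3*h - 10) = (h - 1)*(h + 2)*(h - 5)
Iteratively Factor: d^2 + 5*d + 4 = (d + 4)*(d + 1)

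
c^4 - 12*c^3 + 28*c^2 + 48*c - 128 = (c - 8)*(c - 4)*(c - 2)*(c + 2)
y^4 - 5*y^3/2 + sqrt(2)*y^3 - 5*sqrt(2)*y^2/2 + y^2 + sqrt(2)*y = y*(y - 2)*(y - 1/2)*(y + sqrt(2))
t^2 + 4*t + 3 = (t + 1)*(t + 3)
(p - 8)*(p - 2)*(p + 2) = p^3 - 8*p^2 - 4*p + 32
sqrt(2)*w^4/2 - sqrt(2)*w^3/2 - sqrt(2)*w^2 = w^2*(w - 2)*(sqrt(2)*w/2 + sqrt(2)/2)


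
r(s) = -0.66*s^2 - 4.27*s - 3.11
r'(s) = -1.32*s - 4.27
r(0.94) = -7.71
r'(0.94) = -5.51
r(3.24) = -23.87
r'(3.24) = -8.55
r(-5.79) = -0.51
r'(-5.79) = 3.37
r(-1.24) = 1.17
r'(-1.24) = -2.63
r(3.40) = -25.26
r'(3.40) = -8.76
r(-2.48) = 3.42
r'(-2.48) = -1.00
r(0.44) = -5.12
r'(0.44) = -4.85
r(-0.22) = -2.20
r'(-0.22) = -3.98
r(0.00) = -3.11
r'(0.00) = -4.27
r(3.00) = -21.86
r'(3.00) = -8.23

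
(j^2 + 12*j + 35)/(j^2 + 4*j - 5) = (j + 7)/(j - 1)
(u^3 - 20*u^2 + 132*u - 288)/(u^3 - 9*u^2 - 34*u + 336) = (u^2 - 12*u + 36)/(u^2 - u - 42)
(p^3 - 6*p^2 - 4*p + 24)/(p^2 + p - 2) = (p^2 - 8*p + 12)/(p - 1)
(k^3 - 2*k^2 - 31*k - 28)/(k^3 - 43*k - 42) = (k + 4)/(k + 6)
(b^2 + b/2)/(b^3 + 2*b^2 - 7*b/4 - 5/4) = 2*b/(2*b^2 + 3*b - 5)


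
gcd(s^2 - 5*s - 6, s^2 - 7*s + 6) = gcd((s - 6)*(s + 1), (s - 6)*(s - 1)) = s - 6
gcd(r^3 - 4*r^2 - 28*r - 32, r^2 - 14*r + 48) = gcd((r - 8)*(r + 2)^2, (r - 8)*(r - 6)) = r - 8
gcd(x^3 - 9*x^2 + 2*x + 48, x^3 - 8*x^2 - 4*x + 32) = x^2 - 6*x - 16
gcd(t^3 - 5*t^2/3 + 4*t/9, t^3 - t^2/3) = t^2 - t/3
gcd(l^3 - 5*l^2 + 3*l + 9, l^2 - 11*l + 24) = l - 3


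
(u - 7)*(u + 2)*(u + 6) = u^3 + u^2 - 44*u - 84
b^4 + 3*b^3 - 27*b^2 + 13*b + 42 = (b - 3)*(b - 2)*(b + 1)*(b + 7)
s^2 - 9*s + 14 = (s - 7)*(s - 2)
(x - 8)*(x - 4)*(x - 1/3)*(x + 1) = x^4 - 34*x^3/3 + 71*x^2/3 + 76*x/3 - 32/3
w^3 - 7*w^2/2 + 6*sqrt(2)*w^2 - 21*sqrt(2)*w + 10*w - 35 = (w - 7/2)*(w + sqrt(2))*(w + 5*sqrt(2))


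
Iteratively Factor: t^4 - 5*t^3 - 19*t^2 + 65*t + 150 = (t - 5)*(t^3 - 19*t - 30) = (t - 5)^2*(t^2 + 5*t + 6) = (t - 5)^2*(t + 2)*(t + 3)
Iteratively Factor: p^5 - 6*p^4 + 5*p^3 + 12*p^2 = (p + 1)*(p^4 - 7*p^3 + 12*p^2) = p*(p + 1)*(p^3 - 7*p^2 + 12*p) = p*(p - 4)*(p + 1)*(p^2 - 3*p) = p*(p - 4)*(p - 3)*(p + 1)*(p)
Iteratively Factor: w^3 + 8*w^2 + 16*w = (w + 4)*(w^2 + 4*w) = (w + 4)^2*(w)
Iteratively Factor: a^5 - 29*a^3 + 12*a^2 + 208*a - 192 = (a - 3)*(a^4 + 3*a^3 - 20*a^2 - 48*a + 64) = (a - 3)*(a - 1)*(a^3 + 4*a^2 - 16*a - 64) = (a - 3)*(a - 1)*(a + 4)*(a^2 - 16) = (a - 3)*(a - 1)*(a + 4)^2*(a - 4)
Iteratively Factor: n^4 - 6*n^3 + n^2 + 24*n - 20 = (n - 5)*(n^3 - n^2 - 4*n + 4) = (n - 5)*(n - 1)*(n^2 - 4) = (n - 5)*(n - 1)*(n + 2)*(n - 2)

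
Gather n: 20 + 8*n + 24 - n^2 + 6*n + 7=-n^2 + 14*n + 51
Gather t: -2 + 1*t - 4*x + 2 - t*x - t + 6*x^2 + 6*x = -t*x + 6*x^2 + 2*x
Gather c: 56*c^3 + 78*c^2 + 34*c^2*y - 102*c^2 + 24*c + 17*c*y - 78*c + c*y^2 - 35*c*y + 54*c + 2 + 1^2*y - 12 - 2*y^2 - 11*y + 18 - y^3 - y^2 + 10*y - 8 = 56*c^3 + c^2*(34*y - 24) + c*(y^2 - 18*y) - y^3 - 3*y^2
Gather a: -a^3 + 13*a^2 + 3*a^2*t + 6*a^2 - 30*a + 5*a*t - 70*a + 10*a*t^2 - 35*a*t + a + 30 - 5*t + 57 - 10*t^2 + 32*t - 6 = -a^3 + a^2*(3*t + 19) + a*(10*t^2 - 30*t - 99) - 10*t^2 + 27*t + 81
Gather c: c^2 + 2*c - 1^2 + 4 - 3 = c^2 + 2*c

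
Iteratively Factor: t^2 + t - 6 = (t + 3)*(t - 2)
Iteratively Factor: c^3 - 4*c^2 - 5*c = (c)*(c^2 - 4*c - 5) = c*(c + 1)*(c - 5)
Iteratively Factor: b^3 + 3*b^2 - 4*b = (b + 4)*(b^2 - b) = (b - 1)*(b + 4)*(b)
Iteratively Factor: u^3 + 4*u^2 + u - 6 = (u + 2)*(u^2 + 2*u - 3) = (u + 2)*(u + 3)*(u - 1)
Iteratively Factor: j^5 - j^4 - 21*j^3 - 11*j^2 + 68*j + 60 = (j + 1)*(j^4 - 2*j^3 - 19*j^2 + 8*j + 60) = (j - 2)*(j + 1)*(j^3 - 19*j - 30) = (j - 2)*(j + 1)*(j + 2)*(j^2 - 2*j - 15) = (j - 2)*(j + 1)*(j + 2)*(j + 3)*(j - 5)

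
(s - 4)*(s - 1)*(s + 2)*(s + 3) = s^4 - 15*s^2 - 10*s + 24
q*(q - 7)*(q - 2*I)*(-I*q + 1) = -I*q^4 - q^3 + 7*I*q^3 + 7*q^2 - 2*I*q^2 + 14*I*q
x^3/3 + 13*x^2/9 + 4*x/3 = x*(x/3 + 1)*(x + 4/3)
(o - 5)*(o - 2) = o^2 - 7*o + 10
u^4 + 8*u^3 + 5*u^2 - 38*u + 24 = (u - 1)^2*(u + 4)*(u + 6)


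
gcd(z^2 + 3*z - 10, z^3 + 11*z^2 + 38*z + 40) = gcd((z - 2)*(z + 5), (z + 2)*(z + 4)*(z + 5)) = z + 5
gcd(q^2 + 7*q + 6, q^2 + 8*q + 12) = q + 6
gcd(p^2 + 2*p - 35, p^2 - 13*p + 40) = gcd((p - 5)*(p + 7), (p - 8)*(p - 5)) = p - 5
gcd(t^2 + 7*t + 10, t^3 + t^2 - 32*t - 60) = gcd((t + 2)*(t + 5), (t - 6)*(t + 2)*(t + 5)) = t^2 + 7*t + 10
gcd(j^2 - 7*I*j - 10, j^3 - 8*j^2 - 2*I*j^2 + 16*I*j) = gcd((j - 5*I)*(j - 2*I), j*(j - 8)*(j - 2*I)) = j - 2*I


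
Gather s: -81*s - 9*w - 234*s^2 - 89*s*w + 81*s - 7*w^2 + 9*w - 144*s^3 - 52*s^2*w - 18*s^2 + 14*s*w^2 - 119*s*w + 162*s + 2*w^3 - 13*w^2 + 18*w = -144*s^3 + s^2*(-52*w - 252) + s*(14*w^2 - 208*w + 162) + 2*w^3 - 20*w^2 + 18*w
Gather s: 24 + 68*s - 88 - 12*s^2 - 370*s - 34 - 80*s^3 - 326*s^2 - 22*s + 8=-80*s^3 - 338*s^2 - 324*s - 90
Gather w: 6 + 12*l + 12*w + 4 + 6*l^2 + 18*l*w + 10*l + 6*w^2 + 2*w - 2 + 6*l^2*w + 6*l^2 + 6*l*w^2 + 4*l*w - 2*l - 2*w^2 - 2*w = 12*l^2 + 20*l + w^2*(6*l + 4) + w*(6*l^2 + 22*l + 12) + 8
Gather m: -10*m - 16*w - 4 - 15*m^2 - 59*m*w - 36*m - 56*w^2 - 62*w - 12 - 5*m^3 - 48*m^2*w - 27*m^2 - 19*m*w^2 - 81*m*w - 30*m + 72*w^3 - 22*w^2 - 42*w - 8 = -5*m^3 + m^2*(-48*w - 42) + m*(-19*w^2 - 140*w - 76) + 72*w^3 - 78*w^2 - 120*w - 24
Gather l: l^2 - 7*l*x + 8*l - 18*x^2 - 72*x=l^2 + l*(8 - 7*x) - 18*x^2 - 72*x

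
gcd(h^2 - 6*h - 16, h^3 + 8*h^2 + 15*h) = 1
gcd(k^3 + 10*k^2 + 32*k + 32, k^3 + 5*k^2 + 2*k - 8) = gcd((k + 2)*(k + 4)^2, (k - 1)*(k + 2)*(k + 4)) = k^2 + 6*k + 8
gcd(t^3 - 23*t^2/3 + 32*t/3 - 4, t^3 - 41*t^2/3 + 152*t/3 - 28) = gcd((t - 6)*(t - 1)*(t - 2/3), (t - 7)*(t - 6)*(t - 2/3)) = t^2 - 20*t/3 + 4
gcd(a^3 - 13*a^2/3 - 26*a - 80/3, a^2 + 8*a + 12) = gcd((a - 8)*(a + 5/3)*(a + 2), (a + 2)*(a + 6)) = a + 2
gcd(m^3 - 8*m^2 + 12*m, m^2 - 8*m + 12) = m^2 - 8*m + 12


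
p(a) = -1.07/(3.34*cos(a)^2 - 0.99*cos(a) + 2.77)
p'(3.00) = 0.02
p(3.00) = -0.15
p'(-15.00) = -0.14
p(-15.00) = -0.20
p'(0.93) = -0.23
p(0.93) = -0.32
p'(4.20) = -0.24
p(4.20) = -0.26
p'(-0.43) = 0.11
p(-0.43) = -0.23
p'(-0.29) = 0.07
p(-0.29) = -0.22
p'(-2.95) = -0.03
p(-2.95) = -0.15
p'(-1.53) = -0.10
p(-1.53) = -0.39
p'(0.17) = -0.04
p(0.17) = -0.21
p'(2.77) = 0.06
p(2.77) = -0.16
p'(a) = -1.07*(6.68*sin(a)*cos(a) - 0.99*sin(a))/(3.34*cos(a)^2 - 0.99*cos(a) + 2.77)^2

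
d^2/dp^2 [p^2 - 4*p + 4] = 2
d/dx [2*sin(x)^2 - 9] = 2*sin(2*x)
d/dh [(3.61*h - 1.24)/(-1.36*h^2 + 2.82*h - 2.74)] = (4.9096*h^2 - 3.3728*h - 6.3946)/(1.8496*h^4 - 7.6704*h^3 + 15.4052*h^2 - 15.4536*h + 7.5076)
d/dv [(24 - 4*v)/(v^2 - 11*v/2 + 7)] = 16*(v^2 - 12*v + 26)/(4*v^4 - 44*v^3 + 177*v^2 - 308*v + 196)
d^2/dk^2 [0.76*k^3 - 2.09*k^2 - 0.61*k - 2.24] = 4.56*k - 4.18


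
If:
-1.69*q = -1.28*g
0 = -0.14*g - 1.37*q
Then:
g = 0.00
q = 0.00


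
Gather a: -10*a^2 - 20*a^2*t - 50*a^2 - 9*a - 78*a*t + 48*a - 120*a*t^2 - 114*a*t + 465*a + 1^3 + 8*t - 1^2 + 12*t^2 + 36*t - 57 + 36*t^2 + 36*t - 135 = a^2*(-20*t - 60) + a*(-120*t^2 - 192*t + 504) + 48*t^2 + 80*t - 192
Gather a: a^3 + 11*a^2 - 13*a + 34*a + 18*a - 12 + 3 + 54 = a^3 + 11*a^2 + 39*a + 45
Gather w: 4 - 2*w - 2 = 2 - 2*w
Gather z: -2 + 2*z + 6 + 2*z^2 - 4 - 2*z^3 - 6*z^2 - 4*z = -2*z^3 - 4*z^2 - 2*z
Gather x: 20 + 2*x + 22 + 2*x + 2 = 4*x + 44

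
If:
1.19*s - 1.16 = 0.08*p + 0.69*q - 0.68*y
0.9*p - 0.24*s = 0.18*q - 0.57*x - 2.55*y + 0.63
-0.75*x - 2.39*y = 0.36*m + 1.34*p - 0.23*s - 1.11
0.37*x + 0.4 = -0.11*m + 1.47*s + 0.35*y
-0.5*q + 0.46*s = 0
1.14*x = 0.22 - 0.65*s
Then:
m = 4.60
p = -2.39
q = 0.32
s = 0.34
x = -0.00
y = 1.15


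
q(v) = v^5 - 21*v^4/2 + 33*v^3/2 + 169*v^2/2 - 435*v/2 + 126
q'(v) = 5*v^4 - 42*v^3 + 99*v^2/2 + 169*v - 435/2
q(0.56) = 32.62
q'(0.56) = -114.22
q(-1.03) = 408.66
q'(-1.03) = -287.53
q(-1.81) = 566.54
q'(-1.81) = -58.51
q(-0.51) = 255.97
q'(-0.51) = -284.91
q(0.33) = 63.90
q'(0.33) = -157.79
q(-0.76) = 329.11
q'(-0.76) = -297.24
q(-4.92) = -7758.88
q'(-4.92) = 8081.00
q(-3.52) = -933.42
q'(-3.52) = 2400.35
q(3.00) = 72.00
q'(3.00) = 6.00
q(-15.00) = -1324224.00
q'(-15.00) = 403260.00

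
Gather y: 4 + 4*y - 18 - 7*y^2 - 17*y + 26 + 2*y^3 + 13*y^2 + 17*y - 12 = 2*y^3 + 6*y^2 + 4*y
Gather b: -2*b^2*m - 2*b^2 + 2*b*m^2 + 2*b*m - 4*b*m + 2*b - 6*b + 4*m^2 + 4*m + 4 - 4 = b^2*(-2*m - 2) + b*(2*m^2 - 2*m - 4) + 4*m^2 + 4*m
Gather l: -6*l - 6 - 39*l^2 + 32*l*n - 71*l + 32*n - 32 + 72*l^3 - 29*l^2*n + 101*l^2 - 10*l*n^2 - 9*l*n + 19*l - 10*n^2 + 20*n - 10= 72*l^3 + l^2*(62 - 29*n) + l*(-10*n^2 + 23*n - 58) - 10*n^2 + 52*n - 48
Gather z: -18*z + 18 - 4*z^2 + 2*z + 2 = -4*z^2 - 16*z + 20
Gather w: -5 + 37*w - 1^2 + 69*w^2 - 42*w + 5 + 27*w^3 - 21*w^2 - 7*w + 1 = 27*w^3 + 48*w^2 - 12*w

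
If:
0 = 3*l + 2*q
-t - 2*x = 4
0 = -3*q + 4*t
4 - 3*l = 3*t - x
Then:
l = -32/15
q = 16/5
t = 12/5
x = -16/5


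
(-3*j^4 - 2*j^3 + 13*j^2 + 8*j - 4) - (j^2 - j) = -3*j^4 - 2*j^3 + 12*j^2 + 9*j - 4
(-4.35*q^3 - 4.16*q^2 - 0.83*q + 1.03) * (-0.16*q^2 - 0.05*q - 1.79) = 0.696*q^5 + 0.8831*q^4 + 8.1273*q^3 + 7.3231*q^2 + 1.4342*q - 1.8437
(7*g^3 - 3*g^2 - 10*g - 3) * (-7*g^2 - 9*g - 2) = -49*g^5 - 42*g^4 + 83*g^3 + 117*g^2 + 47*g + 6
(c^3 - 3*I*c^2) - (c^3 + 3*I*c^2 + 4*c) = -6*I*c^2 - 4*c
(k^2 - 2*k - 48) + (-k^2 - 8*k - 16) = -10*k - 64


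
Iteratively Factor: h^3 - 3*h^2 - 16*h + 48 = (h - 4)*(h^2 + h - 12) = (h - 4)*(h - 3)*(h + 4)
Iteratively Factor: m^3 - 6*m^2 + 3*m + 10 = (m - 5)*(m^2 - m - 2) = (m - 5)*(m + 1)*(m - 2)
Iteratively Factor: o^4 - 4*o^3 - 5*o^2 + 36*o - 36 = (o - 2)*(o^3 - 2*o^2 - 9*o + 18) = (o - 2)^2*(o^2 - 9) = (o - 2)^2*(o + 3)*(o - 3)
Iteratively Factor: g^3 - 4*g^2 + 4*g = (g)*(g^2 - 4*g + 4) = g*(g - 2)*(g - 2)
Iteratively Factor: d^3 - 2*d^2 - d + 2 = (d + 1)*(d^2 - 3*d + 2) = (d - 2)*(d + 1)*(d - 1)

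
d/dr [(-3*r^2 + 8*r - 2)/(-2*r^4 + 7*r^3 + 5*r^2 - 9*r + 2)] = (-12*r^5 + 69*r^4 - 128*r^3 + 29*r^2 + 8*r - 2)/(4*r^8 - 28*r^7 + 29*r^6 + 106*r^5 - 109*r^4 - 62*r^3 + 101*r^2 - 36*r + 4)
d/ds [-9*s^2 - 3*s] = -18*s - 3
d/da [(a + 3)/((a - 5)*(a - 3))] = (-a^2 - 6*a + 39)/(a^4 - 16*a^3 + 94*a^2 - 240*a + 225)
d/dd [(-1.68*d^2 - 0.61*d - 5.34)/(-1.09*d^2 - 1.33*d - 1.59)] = (1.5695*d^2 - 6.2988*d - 6.1323)/(1.1881*d^4 + 2.8994*d^3 + 5.2351*d^2 + 4.2294*d + 2.5281)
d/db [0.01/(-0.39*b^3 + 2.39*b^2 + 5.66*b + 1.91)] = (0.0117*b^2 - 0.0478*b - 0.0566)/(-0.39*b^3 + 2.39*b^2 + 5.66*b + 1.91)^2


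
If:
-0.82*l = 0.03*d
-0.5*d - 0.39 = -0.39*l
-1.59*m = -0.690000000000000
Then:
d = -0.76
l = 0.03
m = 0.43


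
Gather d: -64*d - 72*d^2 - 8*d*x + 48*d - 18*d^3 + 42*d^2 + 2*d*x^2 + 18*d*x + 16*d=-18*d^3 - 30*d^2 + d*(2*x^2 + 10*x)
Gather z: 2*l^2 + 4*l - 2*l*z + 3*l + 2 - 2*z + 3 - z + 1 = 2*l^2 + 7*l + z*(-2*l - 3) + 6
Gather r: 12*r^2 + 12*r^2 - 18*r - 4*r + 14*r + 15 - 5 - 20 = 24*r^2 - 8*r - 10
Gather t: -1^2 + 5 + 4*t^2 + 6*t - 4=4*t^2 + 6*t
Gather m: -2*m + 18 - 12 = 6 - 2*m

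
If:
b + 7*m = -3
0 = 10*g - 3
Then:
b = -7*m - 3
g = 3/10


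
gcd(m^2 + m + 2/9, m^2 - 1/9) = m + 1/3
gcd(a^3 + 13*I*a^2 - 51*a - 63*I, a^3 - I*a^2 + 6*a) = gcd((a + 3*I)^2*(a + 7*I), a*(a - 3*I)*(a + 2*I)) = 1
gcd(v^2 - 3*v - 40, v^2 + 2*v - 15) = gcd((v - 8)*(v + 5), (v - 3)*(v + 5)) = v + 5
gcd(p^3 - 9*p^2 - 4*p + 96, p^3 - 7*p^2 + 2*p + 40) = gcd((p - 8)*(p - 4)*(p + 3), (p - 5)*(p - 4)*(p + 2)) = p - 4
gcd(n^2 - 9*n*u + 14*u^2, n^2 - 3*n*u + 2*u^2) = -n + 2*u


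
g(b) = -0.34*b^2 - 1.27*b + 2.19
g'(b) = -0.68*b - 1.27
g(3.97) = -8.21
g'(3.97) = -3.97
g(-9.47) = -16.27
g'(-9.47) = 5.17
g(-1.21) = 3.23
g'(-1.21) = -0.45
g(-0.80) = 2.99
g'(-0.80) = -0.73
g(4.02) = -8.41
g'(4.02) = -4.00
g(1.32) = -0.08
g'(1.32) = -2.17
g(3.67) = -7.05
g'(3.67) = -3.77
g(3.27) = -5.60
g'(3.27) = -3.49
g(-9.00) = -13.92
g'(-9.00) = 4.85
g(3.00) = -4.68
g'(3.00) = -3.31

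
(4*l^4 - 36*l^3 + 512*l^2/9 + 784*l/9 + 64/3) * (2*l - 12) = 8*l^5 - 120*l^4 + 4912*l^3/9 - 4576*l^2/9 - 3008*l/3 - 256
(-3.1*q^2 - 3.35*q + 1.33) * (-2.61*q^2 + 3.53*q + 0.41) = 8.091*q^4 - 2.1995*q^3 - 16.5678*q^2 + 3.3214*q + 0.5453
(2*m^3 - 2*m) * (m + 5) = 2*m^4 + 10*m^3 - 2*m^2 - 10*m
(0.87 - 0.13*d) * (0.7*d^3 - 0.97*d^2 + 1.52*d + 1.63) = -0.091*d^4 + 0.7351*d^3 - 1.0415*d^2 + 1.1105*d + 1.4181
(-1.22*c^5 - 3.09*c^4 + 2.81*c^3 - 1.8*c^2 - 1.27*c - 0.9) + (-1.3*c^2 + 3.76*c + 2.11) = -1.22*c^5 - 3.09*c^4 + 2.81*c^3 - 3.1*c^2 + 2.49*c + 1.21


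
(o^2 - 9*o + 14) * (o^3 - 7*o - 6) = o^5 - 9*o^4 + 7*o^3 + 57*o^2 - 44*o - 84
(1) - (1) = 0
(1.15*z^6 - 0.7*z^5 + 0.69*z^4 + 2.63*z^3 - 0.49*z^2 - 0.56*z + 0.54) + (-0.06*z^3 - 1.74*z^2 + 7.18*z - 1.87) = 1.15*z^6 - 0.7*z^5 + 0.69*z^4 + 2.57*z^3 - 2.23*z^2 + 6.62*z - 1.33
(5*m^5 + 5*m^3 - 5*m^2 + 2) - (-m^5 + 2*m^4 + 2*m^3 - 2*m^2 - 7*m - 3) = 6*m^5 - 2*m^4 + 3*m^3 - 3*m^2 + 7*m + 5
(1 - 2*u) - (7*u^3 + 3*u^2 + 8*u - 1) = -7*u^3 - 3*u^2 - 10*u + 2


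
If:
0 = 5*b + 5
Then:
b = -1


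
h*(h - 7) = h^2 - 7*h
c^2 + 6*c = c*(c + 6)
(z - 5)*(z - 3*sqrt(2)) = z^2 - 5*z - 3*sqrt(2)*z + 15*sqrt(2)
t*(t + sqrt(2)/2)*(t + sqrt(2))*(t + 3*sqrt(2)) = t^4 + 9*sqrt(2)*t^3/2 + 10*t^2 + 3*sqrt(2)*t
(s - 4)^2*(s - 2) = s^3 - 10*s^2 + 32*s - 32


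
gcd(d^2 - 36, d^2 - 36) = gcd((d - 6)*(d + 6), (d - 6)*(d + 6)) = d^2 - 36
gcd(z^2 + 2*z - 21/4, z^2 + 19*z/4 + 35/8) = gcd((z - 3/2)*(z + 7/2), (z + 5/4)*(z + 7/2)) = z + 7/2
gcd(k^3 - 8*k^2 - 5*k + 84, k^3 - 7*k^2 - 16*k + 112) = k^2 - 11*k + 28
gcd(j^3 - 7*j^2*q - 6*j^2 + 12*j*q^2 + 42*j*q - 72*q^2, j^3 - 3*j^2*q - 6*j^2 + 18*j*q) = -j^2 + 3*j*q + 6*j - 18*q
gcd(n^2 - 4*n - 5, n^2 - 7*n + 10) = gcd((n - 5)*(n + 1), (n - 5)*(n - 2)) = n - 5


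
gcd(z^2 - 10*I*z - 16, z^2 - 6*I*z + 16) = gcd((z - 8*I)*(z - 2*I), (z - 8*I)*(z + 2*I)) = z - 8*I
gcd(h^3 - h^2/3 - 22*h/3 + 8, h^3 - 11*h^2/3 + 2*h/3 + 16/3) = h - 2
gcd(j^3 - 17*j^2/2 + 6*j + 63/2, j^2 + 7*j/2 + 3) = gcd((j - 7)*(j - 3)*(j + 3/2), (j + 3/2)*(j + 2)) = j + 3/2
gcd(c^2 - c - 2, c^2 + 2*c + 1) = c + 1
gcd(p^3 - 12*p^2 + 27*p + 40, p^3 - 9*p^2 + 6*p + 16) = p^2 - 7*p - 8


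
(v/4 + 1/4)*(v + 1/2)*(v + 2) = v^3/4 + 7*v^2/8 + 7*v/8 + 1/4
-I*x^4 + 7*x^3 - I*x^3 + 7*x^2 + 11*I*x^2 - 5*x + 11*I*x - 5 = (x + I)^2*(x + 5*I)*(-I*x - I)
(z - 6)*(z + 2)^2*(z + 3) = z^4 + z^3 - 26*z^2 - 84*z - 72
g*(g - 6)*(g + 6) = g^3 - 36*g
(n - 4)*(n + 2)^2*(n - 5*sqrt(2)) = n^4 - 5*sqrt(2)*n^3 - 12*n^2 - 16*n + 60*sqrt(2)*n + 80*sqrt(2)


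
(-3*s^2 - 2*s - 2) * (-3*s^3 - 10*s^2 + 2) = 9*s^5 + 36*s^4 + 26*s^3 + 14*s^2 - 4*s - 4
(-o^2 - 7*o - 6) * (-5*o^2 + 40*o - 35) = 5*o^4 - 5*o^3 - 215*o^2 + 5*o + 210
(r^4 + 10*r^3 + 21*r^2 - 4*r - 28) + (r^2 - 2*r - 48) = r^4 + 10*r^3 + 22*r^2 - 6*r - 76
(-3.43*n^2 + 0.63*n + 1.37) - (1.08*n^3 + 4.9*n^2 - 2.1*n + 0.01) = -1.08*n^3 - 8.33*n^2 + 2.73*n + 1.36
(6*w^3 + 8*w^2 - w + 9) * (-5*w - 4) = -30*w^4 - 64*w^3 - 27*w^2 - 41*w - 36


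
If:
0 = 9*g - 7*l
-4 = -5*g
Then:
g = 4/5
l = 36/35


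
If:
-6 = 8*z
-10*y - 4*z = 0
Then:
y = 3/10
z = -3/4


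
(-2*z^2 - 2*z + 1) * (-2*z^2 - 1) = 4*z^4 + 4*z^3 + 2*z - 1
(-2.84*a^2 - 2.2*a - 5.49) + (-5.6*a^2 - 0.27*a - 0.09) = -8.44*a^2 - 2.47*a - 5.58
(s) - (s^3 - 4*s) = -s^3 + 5*s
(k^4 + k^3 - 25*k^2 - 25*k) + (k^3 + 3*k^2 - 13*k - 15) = k^4 + 2*k^3 - 22*k^2 - 38*k - 15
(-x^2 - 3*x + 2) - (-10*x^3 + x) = 10*x^3 - x^2 - 4*x + 2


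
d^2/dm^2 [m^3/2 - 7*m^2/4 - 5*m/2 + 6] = 3*m - 7/2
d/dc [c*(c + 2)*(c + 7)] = 3*c^2 + 18*c + 14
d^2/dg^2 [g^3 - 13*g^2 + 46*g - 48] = 6*g - 26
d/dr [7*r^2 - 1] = 14*r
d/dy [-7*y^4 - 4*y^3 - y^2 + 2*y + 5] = -28*y^3 - 12*y^2 - 2*y + 2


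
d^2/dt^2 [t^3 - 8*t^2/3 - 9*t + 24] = 6*t - 16/3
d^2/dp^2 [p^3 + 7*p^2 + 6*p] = 6*p + 14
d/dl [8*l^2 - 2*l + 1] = 16*l - 2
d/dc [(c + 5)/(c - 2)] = -7/(c - 2)^2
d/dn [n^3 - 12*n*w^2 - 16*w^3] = 3*n^2 - 12*w^2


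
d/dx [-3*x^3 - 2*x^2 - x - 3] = -9*x^2 - 4*x - 1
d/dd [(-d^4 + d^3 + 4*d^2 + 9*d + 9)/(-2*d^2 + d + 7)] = (4*d^5 - 5*d^4 - 26*d^3 + 43*d^2 + 92*d + 54)/(4*d^4 - 4*d^3 - 27*d^2 + 14*d + 49)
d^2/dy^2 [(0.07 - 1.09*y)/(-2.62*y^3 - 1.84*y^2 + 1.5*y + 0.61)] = (44.893176*y^5 + 25.761936*y^4 + 10.548712*y^3 + 21.133104*y^2 + 7.828452*y - 2.466836)/(17.984728*y^9 + 37.891488*y^8 - 4.278984*y^7 - 49.719548*y^6 - 15.194328*y^5 + 20.608152*y^4 + 9.651306*y^3 - 2.063508*y^2 - 1.67445*y - 0.226981)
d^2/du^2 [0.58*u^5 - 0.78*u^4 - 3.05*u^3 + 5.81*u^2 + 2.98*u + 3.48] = 11.6*u^3 - 9.36*u^2 - 18.3*u + 11.62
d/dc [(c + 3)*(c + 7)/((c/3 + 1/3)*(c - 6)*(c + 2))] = 3*(-c^4 - 20*c^3 - 49*c^2 + 102*c + 216)/(c^6 - 6*c^5 - 23*c^4 + 72*c^3 + 328*c^2 + 384*c + 144)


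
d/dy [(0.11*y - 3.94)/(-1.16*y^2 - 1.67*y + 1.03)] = (0.1276*y^2 - 9.1408*y - 6.4665)/(1.3456*y^4 + 3.8744*y^3 + 0.3993*y^2 - 3.4402*y + 1.0609)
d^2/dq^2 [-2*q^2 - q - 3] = -4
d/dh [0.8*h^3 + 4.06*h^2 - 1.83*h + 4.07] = 2.4*h^2 + 8.12*h - 1.83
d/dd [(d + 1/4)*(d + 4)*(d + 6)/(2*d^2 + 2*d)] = (d^4/2 + d^3 - 65*d^2/8 - 6*d - 3)/(d^2*(d^2 + 2*d + 1))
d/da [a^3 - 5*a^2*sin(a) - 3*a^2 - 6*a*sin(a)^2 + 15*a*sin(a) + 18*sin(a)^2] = -5*a^2*cos(a) + 3*a^2 - 10*a*sin(a) - 6*a*sin(2*a) + 15*a*cos(a) - 6*a - 6*sin(a)^2 + 15*sin(a) + 18*sin(2*a)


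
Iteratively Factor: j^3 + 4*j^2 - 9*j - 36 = (j + 3)*(j^2 + j - 12) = (j - 3)*(j + 3)*(j + 4)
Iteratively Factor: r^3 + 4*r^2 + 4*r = (r + 2)*(r^2 + 2*r) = (r + 2)^2*(r)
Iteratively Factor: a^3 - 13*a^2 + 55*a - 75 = (a - 5)*(a^2 - 8*a + 15) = (a - 5)*(a - 3)*(a - 5)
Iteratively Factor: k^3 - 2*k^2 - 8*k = (k + 2)*(k^2 - 4*k) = (k - 4)*(k + 2)*(k)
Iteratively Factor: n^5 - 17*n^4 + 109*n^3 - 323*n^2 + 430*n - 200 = (n - 4)*(n^4 - 13*n^3 + 57*n^2 - 95*n + 50) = (n - 4)*(n - 1)*(n^3 - 12*n^2 + 45*n - 50) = (n - 5)*(n - 4)*(n - 1)*(n^2 - 7*n + 10) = (n - 5)*(n - 4)*(n - 2)*(n - 1)*(n - 5)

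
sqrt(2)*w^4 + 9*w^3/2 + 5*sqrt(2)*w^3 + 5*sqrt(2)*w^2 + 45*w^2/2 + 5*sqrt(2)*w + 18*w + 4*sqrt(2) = (w + 1)*(w + 4)*(w + 2*sqrt(2))*(sqrt(2)*w + 1/2)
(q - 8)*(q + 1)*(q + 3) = q^3 - 4*q^2 - 29*q - 24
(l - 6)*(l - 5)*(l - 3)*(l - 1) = l^4 - 15*l^3 + 77*l^2 - 153*l + 90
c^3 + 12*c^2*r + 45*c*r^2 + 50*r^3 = (c + 2*r)*(c + 5*r)^2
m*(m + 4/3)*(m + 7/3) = m^3 + 11*m^2/3 + 28*m/9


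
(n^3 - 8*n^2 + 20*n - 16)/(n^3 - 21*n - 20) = (-n^3 + 8*n^2 - 20*n + 16)/(-n^3 + 21*n + 20)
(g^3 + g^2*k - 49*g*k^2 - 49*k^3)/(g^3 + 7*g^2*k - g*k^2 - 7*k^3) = (g - 7*k)/(g - k)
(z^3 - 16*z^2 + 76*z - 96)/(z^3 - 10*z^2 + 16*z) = (z - 6)/z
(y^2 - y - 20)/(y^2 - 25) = (y + 4)/(y + 5)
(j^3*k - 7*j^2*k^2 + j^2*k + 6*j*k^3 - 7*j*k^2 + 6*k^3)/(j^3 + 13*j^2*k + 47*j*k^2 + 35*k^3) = k*(j^3 - 7*j^2*k + j^2 + 6*j*k^2 - 7*j*k + 6*k^2)/(j^3 + 13*j^2*k + 47*j*k^2 + 35*k^3)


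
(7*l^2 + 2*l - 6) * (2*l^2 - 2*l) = 14*l^4 - 10*l^3 - 16*l^2 + 12*l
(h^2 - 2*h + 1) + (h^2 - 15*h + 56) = 2*h^2 - 17*h + 57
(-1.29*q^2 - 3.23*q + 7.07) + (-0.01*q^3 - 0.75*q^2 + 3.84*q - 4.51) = -0.01*q^3 - 2.04*q^2 + 0.61*q + 2.56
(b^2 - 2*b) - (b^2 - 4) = 4 - 2*b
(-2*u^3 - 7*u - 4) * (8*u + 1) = -16*u^4 - 2*u^3 - 56*u^2 - 39*u - 4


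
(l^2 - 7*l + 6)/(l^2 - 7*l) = (l^2 - 7*l + 6)/(l*(l - 7))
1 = 1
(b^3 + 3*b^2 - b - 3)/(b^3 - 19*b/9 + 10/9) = 9*(b^2 + 4*b + 3)/(9*b^2 + 9*b - 10)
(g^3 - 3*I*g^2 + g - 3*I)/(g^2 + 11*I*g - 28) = (g^3 - 3*I*g^2 + g - 3*I)/(g^2 + 11*I*g - 28)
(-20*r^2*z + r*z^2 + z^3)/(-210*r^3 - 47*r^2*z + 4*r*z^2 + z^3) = z*(-4*r + z)/(-42*r^2 - r*z + z^2)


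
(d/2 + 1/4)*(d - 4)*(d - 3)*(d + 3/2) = d^4/2 - 5*d^3/2 - 5*d^2/8 + 75*d/8 + 9/2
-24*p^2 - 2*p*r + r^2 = (-6*p + r)*(4*p + r)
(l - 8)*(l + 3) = l^2 - 5*l - 24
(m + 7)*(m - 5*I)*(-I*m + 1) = -I*m^3 - 4*m^2 - 7*I*m^2 - 28*m - 5*I*m - 35*I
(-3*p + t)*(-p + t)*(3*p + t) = 9*p^3 - 9*p^2*t - p*t^2 + t^3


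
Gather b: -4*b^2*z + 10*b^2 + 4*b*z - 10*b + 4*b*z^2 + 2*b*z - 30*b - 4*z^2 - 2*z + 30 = b^2*(10 - 4*z) + b*(4*z^2 + 6*z - 40) - 4*z^2 - 2*z + 30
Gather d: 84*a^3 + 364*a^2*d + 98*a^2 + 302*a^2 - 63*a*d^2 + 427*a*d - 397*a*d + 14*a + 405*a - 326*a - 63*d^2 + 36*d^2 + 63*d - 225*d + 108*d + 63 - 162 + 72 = 84*a^3 + 400*a^2 + 93*a + d^2*(-63*a - 27) + d*(364*a^2 + 30*a - 54) - 27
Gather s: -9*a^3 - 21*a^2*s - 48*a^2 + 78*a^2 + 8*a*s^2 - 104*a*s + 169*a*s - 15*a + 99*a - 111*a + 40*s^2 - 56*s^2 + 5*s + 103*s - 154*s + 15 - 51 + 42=-9*a^3 + 30*a^2 - 27*a + s^2*(8*a - 16) + s*(-21*a^2 + 65*a - 46) + 6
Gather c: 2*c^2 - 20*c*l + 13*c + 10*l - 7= 2*c^2 + c*(13 - 20*l) + 10*l - 7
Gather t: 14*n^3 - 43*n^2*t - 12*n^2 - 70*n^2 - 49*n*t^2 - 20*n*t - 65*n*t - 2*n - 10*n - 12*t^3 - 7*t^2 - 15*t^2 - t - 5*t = 14*n^3 - 82*n^2 - 12*n - 12*t^3 + t^2*(-49*n - 22) + t*(-43*n^2 - 85*n - 6)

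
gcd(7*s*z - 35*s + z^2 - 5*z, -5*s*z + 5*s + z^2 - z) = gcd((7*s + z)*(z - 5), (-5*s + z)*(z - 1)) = 1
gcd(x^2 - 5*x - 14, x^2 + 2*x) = x + 2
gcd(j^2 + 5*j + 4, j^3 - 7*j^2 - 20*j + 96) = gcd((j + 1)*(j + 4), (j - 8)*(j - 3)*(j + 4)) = j + 4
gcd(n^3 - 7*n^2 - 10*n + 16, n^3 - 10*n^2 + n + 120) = n - 8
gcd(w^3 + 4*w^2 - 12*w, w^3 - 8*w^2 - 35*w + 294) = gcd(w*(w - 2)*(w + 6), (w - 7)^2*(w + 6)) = w + 6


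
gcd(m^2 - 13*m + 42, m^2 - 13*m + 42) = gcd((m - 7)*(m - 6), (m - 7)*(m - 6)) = m^2 - 13*m + 42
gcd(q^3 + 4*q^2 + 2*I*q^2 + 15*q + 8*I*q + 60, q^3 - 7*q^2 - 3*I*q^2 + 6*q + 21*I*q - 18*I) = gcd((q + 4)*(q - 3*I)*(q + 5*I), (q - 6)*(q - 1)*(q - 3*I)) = q - 3*I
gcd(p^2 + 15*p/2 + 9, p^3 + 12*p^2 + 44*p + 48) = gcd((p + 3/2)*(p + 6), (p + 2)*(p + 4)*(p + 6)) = p + 6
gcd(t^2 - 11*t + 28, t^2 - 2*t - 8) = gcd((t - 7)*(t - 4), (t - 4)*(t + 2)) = t - 4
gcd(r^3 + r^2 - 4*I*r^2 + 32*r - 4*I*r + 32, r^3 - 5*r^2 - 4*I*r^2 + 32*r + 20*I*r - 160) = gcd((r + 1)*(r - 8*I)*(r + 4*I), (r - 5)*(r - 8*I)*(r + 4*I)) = r^2 - 4*I*r + 32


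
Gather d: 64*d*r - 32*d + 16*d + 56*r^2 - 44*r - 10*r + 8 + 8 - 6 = d*(64*r - 16) + 56*r^2 - 54*r + 10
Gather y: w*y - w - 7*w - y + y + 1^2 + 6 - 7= w*y - 8*w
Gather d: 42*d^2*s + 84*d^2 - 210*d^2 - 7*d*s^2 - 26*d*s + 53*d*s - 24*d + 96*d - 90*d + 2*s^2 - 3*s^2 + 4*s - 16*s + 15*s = d^2*(42*s - 126) + d*(-7*s^2 + 27*s - 18) - s^2 + 3*s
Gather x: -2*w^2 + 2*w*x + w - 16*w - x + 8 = -2*w^2 - 15*w + x*(2*w - 1) + 8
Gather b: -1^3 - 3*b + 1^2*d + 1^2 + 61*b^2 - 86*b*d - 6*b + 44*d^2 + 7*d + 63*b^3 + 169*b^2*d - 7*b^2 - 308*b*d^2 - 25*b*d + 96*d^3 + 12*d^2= 63*b^3 + b^2*(169*d + 54) + b*(-308*d^2 - 111*d - 9) + 96*d^3 + 56*d^2 + 8*d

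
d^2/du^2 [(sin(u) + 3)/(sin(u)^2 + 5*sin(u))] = (-sin(u)^2 - 7*sin(u) - 43 - 57/sin(u) + 90/sin(u)^2 + 150/sin(u)^3)/(sin(u) + 5)^3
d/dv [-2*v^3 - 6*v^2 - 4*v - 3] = -6*v^2 - 12*v - 4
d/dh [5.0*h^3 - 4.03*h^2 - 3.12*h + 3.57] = 15.0*h^2 - 8.06*h - 3.12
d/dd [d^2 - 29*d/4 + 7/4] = 2*d - 29/4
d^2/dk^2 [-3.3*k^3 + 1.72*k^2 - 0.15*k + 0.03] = 3.44 - 19.8*k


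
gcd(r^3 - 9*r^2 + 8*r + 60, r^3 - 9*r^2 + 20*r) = r - 5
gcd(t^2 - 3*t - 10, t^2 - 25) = t - 5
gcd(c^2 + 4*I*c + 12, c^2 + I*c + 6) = c - 2*I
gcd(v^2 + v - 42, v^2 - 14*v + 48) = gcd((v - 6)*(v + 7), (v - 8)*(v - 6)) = v - 6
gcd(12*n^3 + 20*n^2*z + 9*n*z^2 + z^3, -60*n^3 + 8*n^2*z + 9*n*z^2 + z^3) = 6*n + z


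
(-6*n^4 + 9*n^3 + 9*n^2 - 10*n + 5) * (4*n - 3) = -24*n^5 + 54*n^4 + 9*n^3 - 67*n^2 + 50*n - 15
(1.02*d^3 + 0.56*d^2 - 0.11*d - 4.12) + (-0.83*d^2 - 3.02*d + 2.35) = 1.02*d^3 - 0.27*d^2 - 3.13*d - 1.77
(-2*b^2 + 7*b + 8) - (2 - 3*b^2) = b^2 + 7*b + 6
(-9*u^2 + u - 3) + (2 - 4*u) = -9*u^2 - 3*u - 1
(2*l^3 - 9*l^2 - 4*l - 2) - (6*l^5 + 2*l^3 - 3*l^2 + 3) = -6*l^5 - 6*l^2 - 4*l - 5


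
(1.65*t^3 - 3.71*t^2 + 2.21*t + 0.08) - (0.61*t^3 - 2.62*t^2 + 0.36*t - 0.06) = 1.04*t^3 - 1.09*t^2 + 1.85*t + 0.14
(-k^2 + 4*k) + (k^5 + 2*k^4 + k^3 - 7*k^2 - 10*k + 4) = k^5 + 2*k^4 + k^3 - 8*k^2 - 6*k + 4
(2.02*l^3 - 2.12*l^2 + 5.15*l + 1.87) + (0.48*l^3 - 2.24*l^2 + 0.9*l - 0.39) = 2.5*l^3 - 4.36*l^2 + 6.05*l + 1.48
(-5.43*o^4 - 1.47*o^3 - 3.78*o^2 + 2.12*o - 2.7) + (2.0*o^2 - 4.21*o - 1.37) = -5.43*o^4 - 1.47*o^3 - 1.78*o^2 - 2.09*o - 4.07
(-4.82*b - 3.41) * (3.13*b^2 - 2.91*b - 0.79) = -15.0866*b^3 + 3.3529*b^2 + 13.7309*b + 2.6939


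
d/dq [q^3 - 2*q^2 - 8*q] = 3*q^2 - 4*q - 8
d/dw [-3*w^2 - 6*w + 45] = -6*w - 6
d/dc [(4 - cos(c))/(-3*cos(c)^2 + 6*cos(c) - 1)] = (-3*sin(c)^2 - 24*cos(c) + 26)*sin(c)/(3*cos(c)^2 - 6*cos(c) + 1)^2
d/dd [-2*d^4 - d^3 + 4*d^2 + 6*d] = -8*d^3 - 3*d^2 + 8*d + 6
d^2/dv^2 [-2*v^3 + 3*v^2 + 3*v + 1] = 6 - 12*v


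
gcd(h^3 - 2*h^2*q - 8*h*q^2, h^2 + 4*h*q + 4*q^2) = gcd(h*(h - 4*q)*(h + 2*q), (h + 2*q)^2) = h + 2*q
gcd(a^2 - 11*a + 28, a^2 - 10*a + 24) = a - 4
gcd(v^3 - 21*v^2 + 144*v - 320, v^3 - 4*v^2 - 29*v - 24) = v - 8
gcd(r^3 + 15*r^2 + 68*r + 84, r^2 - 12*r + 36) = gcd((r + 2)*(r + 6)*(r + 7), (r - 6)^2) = 1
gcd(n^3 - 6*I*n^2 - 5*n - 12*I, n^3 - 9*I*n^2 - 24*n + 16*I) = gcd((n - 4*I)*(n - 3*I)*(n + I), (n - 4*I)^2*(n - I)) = n - 4*I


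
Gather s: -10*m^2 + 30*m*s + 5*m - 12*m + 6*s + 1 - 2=-10*m^2 - 7*m + s*(30*m + 6) - 1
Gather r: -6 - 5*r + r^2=r^2 - 5*r - 6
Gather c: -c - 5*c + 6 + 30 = 36 - 6*c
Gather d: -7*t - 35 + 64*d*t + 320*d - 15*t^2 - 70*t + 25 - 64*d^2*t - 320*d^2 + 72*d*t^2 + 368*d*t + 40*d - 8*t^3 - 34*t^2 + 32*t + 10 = d^2*(-64*t - 320) + d*(72*t^2 + 432*t + 360) - 8*t^3 - 49*t^2 - 45*t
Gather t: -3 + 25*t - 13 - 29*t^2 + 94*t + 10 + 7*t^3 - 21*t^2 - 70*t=7*t^3 - 50*t^2 + 49*t - 6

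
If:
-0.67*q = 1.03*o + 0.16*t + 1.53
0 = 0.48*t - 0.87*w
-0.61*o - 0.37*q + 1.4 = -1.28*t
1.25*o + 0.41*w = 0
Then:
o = 0.30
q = -2.35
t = -1.63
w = -0.90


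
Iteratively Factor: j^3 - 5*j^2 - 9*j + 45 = (j - 3)*(j^2 - 2*j - 15) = (j - 3)*(j + 3)*(j - 5)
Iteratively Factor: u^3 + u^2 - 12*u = (u - 3)*(u^2 + 4*u) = (u - 3)*(u + 4)*(u)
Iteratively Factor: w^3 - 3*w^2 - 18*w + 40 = (w + 4)*(w^2 - 7*w + 10) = (w - 2)*(w + 4)*(w - 5)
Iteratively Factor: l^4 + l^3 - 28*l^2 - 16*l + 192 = (l - 3)*(l^3 + 4*l^2 - 16*l - 64) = (l - 4)*(l - 3)*(l^2 + 8*l + 16) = (l - 4)*(l - 3)*(l + 4)*(l + 4)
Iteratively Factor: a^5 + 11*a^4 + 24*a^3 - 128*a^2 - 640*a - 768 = (a - 4)*(a^4 + 15*a^3 + 84*a^2 + 208*a + 192) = (a - 4)*(a + 4)*(a^3 + 11*a^2 + 40*a + 48) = (a - 4)*(a + 3)*(a + 4)*(a^2 + 8*a + 16) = (a - 4)*(a + 3)*(a + 4)^2*(a + 4)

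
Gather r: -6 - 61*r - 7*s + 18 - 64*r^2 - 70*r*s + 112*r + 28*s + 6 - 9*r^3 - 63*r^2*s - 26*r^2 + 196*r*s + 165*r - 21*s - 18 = -9*r^3 + r^2*(-63*s - 90) + r*(126*s + 216)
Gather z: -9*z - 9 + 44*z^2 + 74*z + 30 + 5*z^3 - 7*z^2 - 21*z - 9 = 5*z^3 + 37*z^2 + 44*z + 12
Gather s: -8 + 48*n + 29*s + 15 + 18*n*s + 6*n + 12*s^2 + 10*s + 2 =54*n + 12*s^2 + s*(18*n + 39) + 9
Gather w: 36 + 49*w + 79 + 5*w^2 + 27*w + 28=5*w^2 + 76*w + 143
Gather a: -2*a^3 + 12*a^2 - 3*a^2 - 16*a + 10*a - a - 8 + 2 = -2*a^3 + 9*a^2 - 7*a - 6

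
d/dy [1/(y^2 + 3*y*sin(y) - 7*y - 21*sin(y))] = (-3*y*cos(y) - 2*y - 3*sin(y) + 21*cos(y) + 7)/((y - 7)^2*(y + 3*sin(y))^2)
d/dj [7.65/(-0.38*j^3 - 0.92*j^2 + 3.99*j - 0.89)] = (8.721*j^2 + 14.076*j - 30.5235)/(0.38*j^3 + 0.92*j^2 - 3.99*j + 0.89)^2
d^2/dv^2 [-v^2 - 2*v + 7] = -2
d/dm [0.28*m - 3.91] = 0.280000000000000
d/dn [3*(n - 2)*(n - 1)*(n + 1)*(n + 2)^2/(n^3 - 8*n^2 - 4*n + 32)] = 6*(n^3 - 11*n^2 - 16*n + 5)/(n^2 - 16*n + 64)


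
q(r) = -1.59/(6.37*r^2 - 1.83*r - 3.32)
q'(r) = -1.59*(1.83 - 12.74*r)/(6.37*r^2 - 1.83*r - 3.32)^2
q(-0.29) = 0.71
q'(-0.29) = -1.73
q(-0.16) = 0.56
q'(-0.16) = -0.75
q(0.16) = 0.46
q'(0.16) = 0.03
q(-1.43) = -0.13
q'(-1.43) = -0.21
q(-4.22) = -0.01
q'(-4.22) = -0.01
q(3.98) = -0.02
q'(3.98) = 0.01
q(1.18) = -0.47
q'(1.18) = 1.83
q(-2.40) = -0.04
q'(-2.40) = -0.04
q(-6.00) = -0.01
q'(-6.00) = -0.00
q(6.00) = -0.01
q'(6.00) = 0.00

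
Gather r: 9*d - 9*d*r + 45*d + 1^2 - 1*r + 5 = 54*d + r*(-9*d - 1) + 6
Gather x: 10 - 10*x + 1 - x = 11 - 11*x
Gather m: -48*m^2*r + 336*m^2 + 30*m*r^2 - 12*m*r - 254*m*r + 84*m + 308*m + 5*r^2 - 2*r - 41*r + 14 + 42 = m^2*(336 - 48*r) + m*(30*r^2 - 266*r + 392) + 5*r^2 - 43*r + 56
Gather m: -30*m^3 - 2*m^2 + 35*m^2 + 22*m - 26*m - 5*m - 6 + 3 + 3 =-30*m^3 + 33*m^2 - 9*m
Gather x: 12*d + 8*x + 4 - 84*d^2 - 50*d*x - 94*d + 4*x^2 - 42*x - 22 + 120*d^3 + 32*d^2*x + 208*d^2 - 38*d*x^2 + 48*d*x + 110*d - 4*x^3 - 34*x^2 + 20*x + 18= 120*d^3 + 124*d^2 + 28*d - 4*x^3 + x^2*(-38*d - 30) + x*(32*d^2 - 2*d - 14)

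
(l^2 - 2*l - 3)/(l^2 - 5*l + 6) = (l + 1)/(l - 2)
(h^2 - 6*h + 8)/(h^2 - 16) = (h - 2)/(h + 4)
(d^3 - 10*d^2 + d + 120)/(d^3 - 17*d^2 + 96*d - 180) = (d^2 - 5*d - 24)/(d^2 - 12*d + 36)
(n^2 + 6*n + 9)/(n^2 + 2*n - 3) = (n + 3)/(n - 1)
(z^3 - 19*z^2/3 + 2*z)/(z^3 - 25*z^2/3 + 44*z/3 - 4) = z/(z - 2)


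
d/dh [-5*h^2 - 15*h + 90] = -10*h - 15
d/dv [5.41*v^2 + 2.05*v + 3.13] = 10.82*v + 2.05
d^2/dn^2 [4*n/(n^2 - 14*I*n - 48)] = 8*(-4*n*(n - 7*I)^2 + (-3*n + 14*I)*(-n^2 + 14*I*n + 48))/(-n^2 + 14*I*n + 48)^3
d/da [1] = 0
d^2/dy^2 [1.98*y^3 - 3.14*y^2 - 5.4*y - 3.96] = 11.88*y - 6.28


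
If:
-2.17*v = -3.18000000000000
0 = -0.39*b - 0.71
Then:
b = -1.82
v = 1.47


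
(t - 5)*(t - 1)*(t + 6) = t^3 - 31*t + 30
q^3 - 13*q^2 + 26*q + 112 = (q - 8)*(q - 7)*(q + 2)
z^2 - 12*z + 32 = (z - 8)*(z - 4)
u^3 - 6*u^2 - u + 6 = (u - 6)*(u - 1)*(u + 1)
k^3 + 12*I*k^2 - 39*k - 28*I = (k + I)*(k + 4*I)*(k + 7*I)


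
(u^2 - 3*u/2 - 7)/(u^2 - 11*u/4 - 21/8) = 4*(u + 2)/(4*u + 3)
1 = 1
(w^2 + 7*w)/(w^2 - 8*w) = (w + 7)/(w - 8)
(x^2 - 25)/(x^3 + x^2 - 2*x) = (x^2 - 25)/(x*(x^2 + x - 2))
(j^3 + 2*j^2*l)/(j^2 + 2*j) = j*(j + 2*l)/(j + 2)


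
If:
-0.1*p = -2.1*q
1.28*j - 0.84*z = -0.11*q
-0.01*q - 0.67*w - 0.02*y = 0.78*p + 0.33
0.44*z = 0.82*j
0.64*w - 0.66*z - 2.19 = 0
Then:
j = 0.536585365853659*z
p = 29.2416851441242*z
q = 1.39246119733925*z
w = 1.03125*z + 3.421875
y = -1175.66882621951*z - 131.1328125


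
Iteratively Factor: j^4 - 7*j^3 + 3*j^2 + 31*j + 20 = (j - 4)*(j^3 - 3*j^2 - 9*j - 5) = (j - 4)*(j + 1)*(j^2 - 4*j - 5) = (j - 5)*(j - 4)*(j + 1)*(j + 1)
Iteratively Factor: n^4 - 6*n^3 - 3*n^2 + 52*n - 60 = (n + 3)*(n^3 - 9*n^2 + 24*n - 20) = (n - 5)*(n + 3)*(n^2 - 4*n + 4) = (n - 5)*(n - 2)*(n + 3)*(n - 2)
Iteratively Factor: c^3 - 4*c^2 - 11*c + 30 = (c - 2)*(c^2 - 2*c - 15) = (c - 5)*(c - 2)*(c + 3)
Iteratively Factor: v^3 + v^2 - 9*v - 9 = (v + 3)*(v^2 - 2*v - 3) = (v + 1)*(v + 3)*(v - 3)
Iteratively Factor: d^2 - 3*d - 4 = (d - 4)*(d + 1)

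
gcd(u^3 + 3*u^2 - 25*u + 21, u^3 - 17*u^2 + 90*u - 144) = u - 3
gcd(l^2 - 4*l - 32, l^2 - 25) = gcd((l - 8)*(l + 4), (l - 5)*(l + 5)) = 1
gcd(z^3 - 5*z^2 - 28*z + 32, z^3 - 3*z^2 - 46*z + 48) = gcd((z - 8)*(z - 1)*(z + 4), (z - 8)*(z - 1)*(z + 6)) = z^2 - 9*z + 8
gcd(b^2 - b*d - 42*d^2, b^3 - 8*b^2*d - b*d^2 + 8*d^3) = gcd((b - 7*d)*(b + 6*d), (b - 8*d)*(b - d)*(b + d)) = 1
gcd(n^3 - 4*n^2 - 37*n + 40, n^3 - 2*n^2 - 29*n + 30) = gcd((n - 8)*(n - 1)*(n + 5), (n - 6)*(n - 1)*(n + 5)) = n^2 + 4*n - 5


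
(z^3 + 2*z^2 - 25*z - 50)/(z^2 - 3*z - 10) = z + 5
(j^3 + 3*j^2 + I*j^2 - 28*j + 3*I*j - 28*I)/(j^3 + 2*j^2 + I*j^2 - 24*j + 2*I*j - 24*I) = (j + 7)/(j + 6)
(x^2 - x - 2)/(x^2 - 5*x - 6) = (x - 2)/(x - 6)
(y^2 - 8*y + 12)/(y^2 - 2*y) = (y - 6)/y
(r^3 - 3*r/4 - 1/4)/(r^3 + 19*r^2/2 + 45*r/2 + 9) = (2*r^2 - r - 1)/(2*(r^2 + 9*r + 18))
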